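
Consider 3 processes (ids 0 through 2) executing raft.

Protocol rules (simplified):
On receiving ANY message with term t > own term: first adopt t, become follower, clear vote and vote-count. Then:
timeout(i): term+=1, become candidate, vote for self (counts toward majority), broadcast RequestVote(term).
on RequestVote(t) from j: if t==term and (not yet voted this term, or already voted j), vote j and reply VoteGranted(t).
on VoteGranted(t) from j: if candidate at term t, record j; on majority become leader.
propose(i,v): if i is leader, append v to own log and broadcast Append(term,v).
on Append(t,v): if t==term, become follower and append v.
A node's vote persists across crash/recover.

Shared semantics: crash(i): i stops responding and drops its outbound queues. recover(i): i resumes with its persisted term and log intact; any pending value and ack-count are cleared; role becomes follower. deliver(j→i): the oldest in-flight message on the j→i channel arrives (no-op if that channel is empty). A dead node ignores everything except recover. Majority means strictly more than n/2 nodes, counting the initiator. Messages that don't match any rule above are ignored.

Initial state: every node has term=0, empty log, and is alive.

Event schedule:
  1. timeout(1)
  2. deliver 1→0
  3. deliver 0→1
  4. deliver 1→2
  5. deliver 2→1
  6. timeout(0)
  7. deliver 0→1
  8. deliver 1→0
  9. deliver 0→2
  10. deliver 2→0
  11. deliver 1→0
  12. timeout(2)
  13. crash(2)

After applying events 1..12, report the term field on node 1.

2

step 1 timeout(1): 1={cand,t=1,log=-}
step 2 deliver 1→0: 0={foll,t=1,log=-}
step 3 deliver 0→1: 1={lead,t=1,log=-}
step 4 deliver 1→2: 2={foll,t=1,log=-}
step 5 deliver 2→1: —
step 6 timeout(0): 0={cand,t=2,log=-}
step 7 deliver 0→1: 1={foll,t=2,log=-}
step 8 deliver 1→0: 0={lead,t=2,log=-}
step 9 deliver 0→2: 2={foll,t=2,log=-}
step 10 deliver 2→0: —
step 11 deliver 1→0: —
step 12 timeout(2): 2={cand,t=3,log=-}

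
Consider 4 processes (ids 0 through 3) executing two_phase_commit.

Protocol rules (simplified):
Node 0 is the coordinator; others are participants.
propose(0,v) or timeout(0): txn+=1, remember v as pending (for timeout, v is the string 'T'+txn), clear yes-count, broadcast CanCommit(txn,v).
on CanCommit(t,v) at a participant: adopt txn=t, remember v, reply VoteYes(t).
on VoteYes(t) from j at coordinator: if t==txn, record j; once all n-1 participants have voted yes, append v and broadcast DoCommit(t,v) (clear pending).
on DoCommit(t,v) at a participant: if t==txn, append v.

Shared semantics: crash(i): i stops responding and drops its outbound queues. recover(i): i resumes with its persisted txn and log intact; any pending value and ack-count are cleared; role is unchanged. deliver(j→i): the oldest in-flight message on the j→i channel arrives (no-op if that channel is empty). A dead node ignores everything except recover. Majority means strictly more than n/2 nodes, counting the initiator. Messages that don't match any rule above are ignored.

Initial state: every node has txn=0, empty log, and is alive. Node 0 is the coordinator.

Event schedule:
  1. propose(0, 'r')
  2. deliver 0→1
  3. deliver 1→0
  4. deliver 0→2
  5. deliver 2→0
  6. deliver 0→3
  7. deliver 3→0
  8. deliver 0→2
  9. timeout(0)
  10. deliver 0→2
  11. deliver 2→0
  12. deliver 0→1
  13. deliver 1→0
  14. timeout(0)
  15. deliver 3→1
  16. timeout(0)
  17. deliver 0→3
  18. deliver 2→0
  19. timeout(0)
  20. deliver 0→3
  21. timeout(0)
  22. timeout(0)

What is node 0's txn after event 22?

7

after 1 — propose(0,'r'): n0:coor/t1/[-]
after 2 — deliver 0→1: n1:part/t1/[-]
after 3 — deliver 1→0: ·
after 4 — deliver 0→2: n2:part/t1/[-]
after 5 — deliver 2→0: ·
after 6 — deliver 0→3: n3:part/t1/[-]
after 7 — deliver 3→0: n0:coor/t1/[r]
after 8 — deliver 0→2: n2:part/t1/[r]
after 9 — timeout(0): n0:coor/t2/[r]
after 10 — deliver 0→2: n2:part/t2/[r]
after 11 — deliver 2→0: ·
after 12 — deliver 0→1: n1:part/t1/[r]
after 13 — deliver 1→0: ·
after 14 — timeout(0): n0:coor/t3/[r]
after 15 — deliver 3→1: ·
after 16 — timeout(0): n0:coor/t4/[r]
after 17 — deliver 0→3: n3:part/t1/[r]
after 18 — deliver 2→0: ·
after 19 — timeout(0): n0:coor/t5/[r]
after 20 — deliver 0→3: n3:part/t2/[r]
after 21 — timeout(0): n0:coor/t6/[r]
after 22 — timeout(0): n0:coor/t7/[r]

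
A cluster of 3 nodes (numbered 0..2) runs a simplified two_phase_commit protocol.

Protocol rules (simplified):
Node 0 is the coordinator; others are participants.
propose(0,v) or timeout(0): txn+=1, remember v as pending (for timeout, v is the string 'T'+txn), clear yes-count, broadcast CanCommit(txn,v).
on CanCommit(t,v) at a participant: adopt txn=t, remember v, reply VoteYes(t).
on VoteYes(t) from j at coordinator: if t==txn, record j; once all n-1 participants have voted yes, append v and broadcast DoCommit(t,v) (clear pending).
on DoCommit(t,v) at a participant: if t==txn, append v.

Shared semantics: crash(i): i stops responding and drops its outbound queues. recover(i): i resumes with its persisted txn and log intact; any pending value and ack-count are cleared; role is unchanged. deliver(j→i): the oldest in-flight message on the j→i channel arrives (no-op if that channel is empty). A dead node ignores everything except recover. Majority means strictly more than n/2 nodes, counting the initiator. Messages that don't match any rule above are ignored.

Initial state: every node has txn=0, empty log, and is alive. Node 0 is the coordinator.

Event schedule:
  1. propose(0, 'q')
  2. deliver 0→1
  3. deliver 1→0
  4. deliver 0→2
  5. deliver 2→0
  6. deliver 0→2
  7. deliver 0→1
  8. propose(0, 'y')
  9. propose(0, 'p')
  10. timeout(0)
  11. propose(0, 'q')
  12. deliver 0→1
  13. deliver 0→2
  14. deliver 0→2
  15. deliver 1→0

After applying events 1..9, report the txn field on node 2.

1

1. propose(0,'q'):  <0:coor t1 ->
2. deliver 0→1:  <1:part t1 ->
3. deliver 1→0:  nop
4. deliver 0→2:  <2:part t1 ->
5. deliver 2→0:  <0:coor t1 q>
6. deliver 0→2:  <2:part t1 q>
7. deliver 0→1:  <1:part t1 q>
8. propose(0,'y'):  <0:coor t2 q>
9. propose(0,'p'):  <0:coor t3 q>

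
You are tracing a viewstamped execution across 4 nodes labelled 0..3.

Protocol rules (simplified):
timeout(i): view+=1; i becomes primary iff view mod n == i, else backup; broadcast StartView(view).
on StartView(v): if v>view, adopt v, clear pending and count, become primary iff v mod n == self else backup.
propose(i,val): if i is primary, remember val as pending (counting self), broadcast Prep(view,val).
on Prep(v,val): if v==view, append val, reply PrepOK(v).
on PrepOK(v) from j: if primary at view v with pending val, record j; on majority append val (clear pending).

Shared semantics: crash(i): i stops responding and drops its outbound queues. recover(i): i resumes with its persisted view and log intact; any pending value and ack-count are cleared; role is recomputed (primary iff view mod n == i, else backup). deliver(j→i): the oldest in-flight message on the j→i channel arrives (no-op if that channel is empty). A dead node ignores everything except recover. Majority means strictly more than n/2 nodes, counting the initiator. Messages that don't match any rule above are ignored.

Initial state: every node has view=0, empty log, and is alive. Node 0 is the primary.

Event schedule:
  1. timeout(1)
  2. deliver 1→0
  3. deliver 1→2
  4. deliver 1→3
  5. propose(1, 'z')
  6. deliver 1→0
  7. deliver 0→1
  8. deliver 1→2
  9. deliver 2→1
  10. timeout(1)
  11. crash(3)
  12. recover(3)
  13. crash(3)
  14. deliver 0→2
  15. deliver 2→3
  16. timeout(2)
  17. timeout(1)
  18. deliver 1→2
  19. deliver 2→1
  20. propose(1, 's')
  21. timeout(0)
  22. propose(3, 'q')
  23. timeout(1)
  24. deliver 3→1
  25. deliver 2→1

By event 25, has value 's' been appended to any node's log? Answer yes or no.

1. timeout(1):  <1:prim v1 ->
2. deliver 1→0:  <0:back v1 ->
3. deliver 1→2:  <2:back v1 ->
4. deliver 1→3:  <3:back v1 ->
5. propose(1,'z'):  nop
6. deliver 1→0:  <0:back v1 z>
7. deliver 0→1:  nop
8. deliver 1→2:  <2:back v1 z>
9. deliver 2→1:  <1:prim v1 z>
10. timeout(1):  <1:back v2 z>
11. crash(3):  <3:✗back v1 ->
12. recover(3):  <3:back v1 ->
13. crash(3):  <3:✗back v1 ->
14. deliver 0→2:  nop
15. deliver 2→3:  nop
16. timeout(2):  <2:prim v2 z>
17. timeout(1):  <1:back v3 z>
18. deliver 1→2:  nop
19. deliver 2→1:  nop
20. propose(1,'s'):  nop
21. timeout(0):  <0:back v2 z>
22. propose(3,'q'):  nop
23. timeout(1):  <1:back v4 z>
24. deliver 3→1:  nop
25. deliver 2→1:  nop

no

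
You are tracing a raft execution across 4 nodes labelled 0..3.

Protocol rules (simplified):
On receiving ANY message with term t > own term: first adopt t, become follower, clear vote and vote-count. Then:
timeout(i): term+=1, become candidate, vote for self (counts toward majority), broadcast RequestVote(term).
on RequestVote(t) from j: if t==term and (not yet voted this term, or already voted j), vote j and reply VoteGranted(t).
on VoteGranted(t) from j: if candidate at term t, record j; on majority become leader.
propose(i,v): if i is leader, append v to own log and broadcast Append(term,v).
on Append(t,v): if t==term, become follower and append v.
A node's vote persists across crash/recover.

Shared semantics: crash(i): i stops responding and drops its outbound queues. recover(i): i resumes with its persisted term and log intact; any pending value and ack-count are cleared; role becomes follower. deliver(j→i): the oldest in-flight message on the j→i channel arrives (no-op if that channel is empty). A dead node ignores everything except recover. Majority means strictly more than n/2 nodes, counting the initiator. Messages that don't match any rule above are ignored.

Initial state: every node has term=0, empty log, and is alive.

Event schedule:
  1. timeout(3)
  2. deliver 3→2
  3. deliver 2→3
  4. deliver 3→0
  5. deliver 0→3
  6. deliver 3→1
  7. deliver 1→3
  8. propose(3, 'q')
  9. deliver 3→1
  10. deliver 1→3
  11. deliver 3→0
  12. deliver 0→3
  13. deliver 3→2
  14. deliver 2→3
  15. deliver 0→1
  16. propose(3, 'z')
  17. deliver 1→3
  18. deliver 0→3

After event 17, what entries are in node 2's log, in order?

e1 timeout(3): 3[cand,t=1,-]
e2 deliver 3→2: 2[foll,t=1,-]
e3 deliver 2→3: ·
e4 deliver 3→0: 0[foll,t=1,-]
e5 deliver 0→3: 3[lead,t=1,-]
e6 deliver 3→1: 1[foll,t=1,-]
e7 deliver 1→3: ·
e8 propose(3,'q'): 3[lead,t=1,q]
e9 deliver 3→1: 1[foll,t=1,q]
e10 deliver 1→3: ·
e11 deliver 3→0: 0[foll,t=1,q]
e12 deliver 0→3: ·
e13 deliver 3→2: 2[foll,t=1,q]
e14 deliver 2→3: ·
e15 deliver 0→1: ·
e16 propose(3,'z'): 3[lead,t=1,q,z]
e17 deliver 1→3: ·

q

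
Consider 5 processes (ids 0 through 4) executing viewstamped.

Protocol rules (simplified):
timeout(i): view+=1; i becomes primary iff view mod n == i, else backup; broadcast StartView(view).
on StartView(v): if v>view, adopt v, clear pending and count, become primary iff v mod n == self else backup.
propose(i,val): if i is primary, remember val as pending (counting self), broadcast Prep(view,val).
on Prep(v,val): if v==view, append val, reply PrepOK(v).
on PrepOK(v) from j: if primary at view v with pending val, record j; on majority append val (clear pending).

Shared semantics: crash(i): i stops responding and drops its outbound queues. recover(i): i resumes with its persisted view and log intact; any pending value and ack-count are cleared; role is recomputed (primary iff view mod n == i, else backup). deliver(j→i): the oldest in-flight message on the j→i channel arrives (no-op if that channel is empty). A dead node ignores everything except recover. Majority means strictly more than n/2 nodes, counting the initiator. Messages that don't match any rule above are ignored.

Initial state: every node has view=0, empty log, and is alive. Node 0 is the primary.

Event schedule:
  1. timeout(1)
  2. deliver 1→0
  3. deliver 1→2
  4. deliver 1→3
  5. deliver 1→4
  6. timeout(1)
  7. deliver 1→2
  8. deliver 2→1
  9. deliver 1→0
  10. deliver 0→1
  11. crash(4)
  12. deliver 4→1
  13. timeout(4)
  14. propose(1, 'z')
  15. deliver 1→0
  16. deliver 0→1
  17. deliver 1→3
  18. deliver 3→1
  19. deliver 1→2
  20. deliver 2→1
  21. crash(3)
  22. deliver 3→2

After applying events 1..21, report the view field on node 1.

[1] timeout(1) → N1(prim v1 [-])
[2] deliver 1→0 → N0(back v1 [-])
[3] deliver 1→2 → N2(back v1 [-])
[4] deliver 1→3 → N3(back v1 [-])
[5] deliver 1→4 → N4(back v1 [-])
[6] timeout(1) → N1(back v2 [-])
[7] deliver 1→2 → N2(prim v2 [-])
[8] deliver 2→1 → ∅
[9] deliver 1→0 → N0(back v2 [-])
[10] deliver 0→1 → ∅
[11] crash(4) → N4(✗back v1 [-])
[12] deliver 4→1 → ∅
[13] timeout(4) → ∅
[14] propose(1,'z') → ∅
[15] deliver 1→0 → ∅
[16] deliver 0→1 → ∅
[17] deliver 1→3 → N3(back v2 [-])
[18] deliver 3→1 → ∅
[19] deliver 1→2 → ∅
[20] deliver 2→1 → ∅
[21] crash(3) → N3(✗back v2 [-])

2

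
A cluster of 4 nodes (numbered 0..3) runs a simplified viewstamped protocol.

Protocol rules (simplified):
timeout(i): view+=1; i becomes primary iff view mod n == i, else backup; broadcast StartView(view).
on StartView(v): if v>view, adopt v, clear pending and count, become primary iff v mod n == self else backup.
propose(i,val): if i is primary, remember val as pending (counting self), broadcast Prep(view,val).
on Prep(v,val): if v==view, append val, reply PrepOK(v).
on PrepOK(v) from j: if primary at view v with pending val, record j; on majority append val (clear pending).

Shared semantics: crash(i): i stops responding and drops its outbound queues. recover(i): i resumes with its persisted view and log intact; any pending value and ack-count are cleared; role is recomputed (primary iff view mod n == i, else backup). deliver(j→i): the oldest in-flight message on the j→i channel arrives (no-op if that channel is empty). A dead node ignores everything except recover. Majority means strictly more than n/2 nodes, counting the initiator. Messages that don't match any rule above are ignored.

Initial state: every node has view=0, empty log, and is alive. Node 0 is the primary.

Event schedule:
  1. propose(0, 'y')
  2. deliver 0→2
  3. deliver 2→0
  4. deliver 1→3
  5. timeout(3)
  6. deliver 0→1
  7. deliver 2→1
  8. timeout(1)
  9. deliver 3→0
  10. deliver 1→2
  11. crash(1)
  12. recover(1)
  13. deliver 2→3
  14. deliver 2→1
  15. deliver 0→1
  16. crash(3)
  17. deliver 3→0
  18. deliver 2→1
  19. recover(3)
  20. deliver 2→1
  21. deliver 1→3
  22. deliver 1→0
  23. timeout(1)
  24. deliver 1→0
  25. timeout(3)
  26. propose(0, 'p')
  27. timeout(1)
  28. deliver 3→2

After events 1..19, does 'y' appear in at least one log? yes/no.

step 1 propose(0,'y'): —
step 2 deliver 0→2: 2={back,v=0,log=y}
step 3 deliver 2→0: —
step 4 deliver 1→3: —
step 5 timeout(3): 3={back,v=1,log=-}
step 6 deliver 0→1: 1={back,v=0,log=y}
step 7 deliver 2→1: —
step 8 timeout(1): 1={prim,v=1,log=y}
step 9 deliver 3→0: 0={back,v=1,log=-}
step 10 deliver 1→2: 2={back,v=1,log=y}
step 11 crash(1): 1={✗prim,v=1,log=y}
step 12 recover(1): 1={prim,v=1,log=y}
step 13 deliver 2→3: —
step 14 deliver 2→1: —
step 15 deliver 0→1: —
step 16 crash(3): 3={✗back,v=1,log=-}
step 17 deliver 3→0: —
step 18 deliver 2→1: —
step 19 recover(3): 3={back,v=1,log=-}

yes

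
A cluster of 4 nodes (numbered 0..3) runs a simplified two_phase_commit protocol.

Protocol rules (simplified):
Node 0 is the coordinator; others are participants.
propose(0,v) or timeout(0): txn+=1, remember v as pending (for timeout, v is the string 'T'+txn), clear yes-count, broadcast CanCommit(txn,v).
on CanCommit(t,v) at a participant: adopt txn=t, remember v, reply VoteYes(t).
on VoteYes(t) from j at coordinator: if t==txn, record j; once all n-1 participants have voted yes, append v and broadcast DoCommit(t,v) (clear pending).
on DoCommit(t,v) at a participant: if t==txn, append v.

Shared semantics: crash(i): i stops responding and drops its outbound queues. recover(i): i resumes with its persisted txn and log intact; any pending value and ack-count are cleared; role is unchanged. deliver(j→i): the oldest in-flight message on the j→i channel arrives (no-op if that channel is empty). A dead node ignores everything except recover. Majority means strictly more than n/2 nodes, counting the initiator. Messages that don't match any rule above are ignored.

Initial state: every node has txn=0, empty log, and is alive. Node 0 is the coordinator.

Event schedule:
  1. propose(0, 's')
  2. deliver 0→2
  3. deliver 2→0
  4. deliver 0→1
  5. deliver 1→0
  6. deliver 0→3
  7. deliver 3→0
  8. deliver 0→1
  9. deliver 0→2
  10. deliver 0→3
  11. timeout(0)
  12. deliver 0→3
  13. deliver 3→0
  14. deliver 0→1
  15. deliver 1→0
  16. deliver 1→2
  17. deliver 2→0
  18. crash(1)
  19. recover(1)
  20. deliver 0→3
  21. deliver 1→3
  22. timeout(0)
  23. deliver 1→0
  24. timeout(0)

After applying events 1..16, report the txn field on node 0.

e1 propose(0,'s'): 0[coor,t=1,-]
e2 deliver 0→2: 2[part,t=1,-]
e3 deliver 2→0: ·
e4 deliver 0→1: 1[part,t=1,-]
e5 deliver 1→0: ·
e6 deliver 0→3: 3[part,t=1,-]
e7 deliver 3→0: 0[coor,t=1,s]
e8 deliver 0→1: 1[part,t=1,s]
e9 deliver 0→2: 2[part,t=1,s]
e10 deliver 0→3: 3[part,t=1,s]
e11 timeout(0): 0[coor,t=2,s]
e12 deliver 0→3: 3[part,t=2,s]
e13 deliver 3→0: ·
e14 deliver 0→1: 1[part,t=2,s]
e15 deliver 1→0: ·
e16 deliver 1→2: ·

2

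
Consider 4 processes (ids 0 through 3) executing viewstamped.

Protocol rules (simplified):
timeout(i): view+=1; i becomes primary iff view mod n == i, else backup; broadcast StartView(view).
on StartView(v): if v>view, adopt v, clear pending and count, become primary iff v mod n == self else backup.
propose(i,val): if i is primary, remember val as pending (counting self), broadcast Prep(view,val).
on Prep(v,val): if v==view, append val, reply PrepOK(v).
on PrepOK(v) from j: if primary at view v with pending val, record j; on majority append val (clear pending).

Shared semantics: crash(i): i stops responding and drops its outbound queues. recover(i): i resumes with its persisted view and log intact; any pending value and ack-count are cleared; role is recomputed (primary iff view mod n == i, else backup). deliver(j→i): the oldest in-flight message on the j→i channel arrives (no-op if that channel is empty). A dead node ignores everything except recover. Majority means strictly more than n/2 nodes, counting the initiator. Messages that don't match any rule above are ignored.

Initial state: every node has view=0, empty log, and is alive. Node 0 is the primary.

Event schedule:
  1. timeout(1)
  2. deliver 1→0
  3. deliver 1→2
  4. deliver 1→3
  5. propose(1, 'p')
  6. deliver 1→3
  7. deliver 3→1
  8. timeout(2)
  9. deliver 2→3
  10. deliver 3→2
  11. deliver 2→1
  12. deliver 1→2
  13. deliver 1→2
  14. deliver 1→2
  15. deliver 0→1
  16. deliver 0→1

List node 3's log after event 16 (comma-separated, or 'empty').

p

1. timeout(1):  <1:prim v1 ->
2. deliver 1→0:  <0:back v1 ->
3. deliver 1→2:  <2:back v1 ->
4. deliver 1→3:  <3:back v1 ->
5. propose(1,'p'):  nop
6. deliver 1→3:  <3:back v1 p>
7. deliver 3→1:  nop
8. timeout(2):  <2:prim v2 ->
9. deliver 2→3:  <3:back v2 p>
10. deliver 3→2:  nop
11. deliver 2→1:  <1:back v2 ->
12. deliver 1→2:  nop
13. deliver 1→2:  nop
14. deliver 1→2:  nop
15. deliver 0→1:  nop
16. deliver 0→1:  nop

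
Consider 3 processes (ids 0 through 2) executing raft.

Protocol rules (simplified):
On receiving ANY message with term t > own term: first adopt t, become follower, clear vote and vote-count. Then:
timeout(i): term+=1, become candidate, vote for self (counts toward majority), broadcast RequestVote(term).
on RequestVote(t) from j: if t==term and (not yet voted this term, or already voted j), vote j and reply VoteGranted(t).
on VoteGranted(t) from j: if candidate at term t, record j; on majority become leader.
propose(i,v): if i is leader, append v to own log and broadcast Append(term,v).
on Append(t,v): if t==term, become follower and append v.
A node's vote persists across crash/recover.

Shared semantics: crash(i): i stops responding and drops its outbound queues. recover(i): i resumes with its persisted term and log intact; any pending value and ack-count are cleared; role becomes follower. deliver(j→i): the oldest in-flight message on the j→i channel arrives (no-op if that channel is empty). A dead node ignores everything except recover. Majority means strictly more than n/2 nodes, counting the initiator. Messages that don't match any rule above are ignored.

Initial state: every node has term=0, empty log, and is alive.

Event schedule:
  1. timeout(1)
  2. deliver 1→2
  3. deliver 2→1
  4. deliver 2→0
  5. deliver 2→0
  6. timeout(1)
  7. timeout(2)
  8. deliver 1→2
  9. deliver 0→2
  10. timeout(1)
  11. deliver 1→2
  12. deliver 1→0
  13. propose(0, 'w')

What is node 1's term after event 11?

after 1 — timeout(1): n1:cand/t1/[-]
after 2 — deliver 1→2: n2:foll/t1/[-]
after 3 — deliver 2→1: n1:lead/t1/[-]
after 4 — deliver 2→0: ·
after 5 — deliver 2→0: ·
after 6 — timeout(1): n1:cand/t2/[-]
after 7 — timeout(2): n2:cand/t2/[-]
after 8 — deliver 1→2: ·
after 9 — deliver 0→2: ·
after 10 — timeout(1): n1:cand/t3/[-]
after 11 — deliver 1→2: n2:foll/t3/[-]

3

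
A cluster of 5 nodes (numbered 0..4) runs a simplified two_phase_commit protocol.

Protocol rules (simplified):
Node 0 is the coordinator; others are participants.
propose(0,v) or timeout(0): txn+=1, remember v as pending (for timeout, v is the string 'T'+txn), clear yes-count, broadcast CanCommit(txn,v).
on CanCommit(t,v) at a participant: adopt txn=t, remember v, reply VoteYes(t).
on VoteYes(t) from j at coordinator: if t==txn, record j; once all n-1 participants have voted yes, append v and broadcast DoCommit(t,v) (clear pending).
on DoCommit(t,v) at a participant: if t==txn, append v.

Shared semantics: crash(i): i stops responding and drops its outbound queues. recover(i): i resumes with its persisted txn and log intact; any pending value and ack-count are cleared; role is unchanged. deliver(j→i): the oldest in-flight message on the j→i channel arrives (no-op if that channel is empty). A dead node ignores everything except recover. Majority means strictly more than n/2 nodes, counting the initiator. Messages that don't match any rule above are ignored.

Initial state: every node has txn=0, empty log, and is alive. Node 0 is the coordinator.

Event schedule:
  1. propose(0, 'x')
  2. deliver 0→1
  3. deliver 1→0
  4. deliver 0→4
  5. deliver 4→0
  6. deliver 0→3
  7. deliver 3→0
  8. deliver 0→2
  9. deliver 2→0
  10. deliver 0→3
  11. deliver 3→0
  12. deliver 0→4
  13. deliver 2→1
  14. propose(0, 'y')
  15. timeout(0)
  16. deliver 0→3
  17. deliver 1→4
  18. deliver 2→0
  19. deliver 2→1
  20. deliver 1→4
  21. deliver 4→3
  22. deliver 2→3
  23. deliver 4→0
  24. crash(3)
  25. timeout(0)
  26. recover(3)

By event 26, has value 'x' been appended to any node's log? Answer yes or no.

after 1 — propose(0,'x'): n0:coor/t1/[-]
after 2 — deliver 0→1: n1:part/t1/[-]
after 3 — deliver 1→0: ·
after 4 — deliver 0→4: n4:part/t1/[-]
after 5 — deliver 4→0: ·
after 6 — deliver 0→3: n3:part/t1/[-]
after 7 — deliver 3→0: ·
after 8 — deliver 0→2: n2:part/t1/[-]
after 9 — deliver 2→0: n0:coor/t1/[x]
after 10 — deliver 0→3: n3:part/t1/[x]
after 11 — deliver 3→0: ·
after 12 — deliver 0→4: n4:part/t1/[x]
after 13 — deliver 2→1: ·
after 14 — propose(0,'y'): n0:coor/t2/[x]
after 15 — timeout(0): n0:coor/t3/[x]
after 16 — deliver 0→3: n3:part/t2/[x]
after 17 — deliver 1→4: ·
after 18 — deliver 2→0: ·
after 19 — deliver 2→1: ·
after 20 — deliver 1→4: ·
after 21 — deliver 4→3: ·
after 22 — deliver 2→3: ·
after 23 — deliver 4→0: ·
after 24 — crash(3): n3:✗part/t2/[x]
after 25 — timeout(0): n0:coor/t4/[x]
after 26 — recover(3): n3:part/t2/[x]

yes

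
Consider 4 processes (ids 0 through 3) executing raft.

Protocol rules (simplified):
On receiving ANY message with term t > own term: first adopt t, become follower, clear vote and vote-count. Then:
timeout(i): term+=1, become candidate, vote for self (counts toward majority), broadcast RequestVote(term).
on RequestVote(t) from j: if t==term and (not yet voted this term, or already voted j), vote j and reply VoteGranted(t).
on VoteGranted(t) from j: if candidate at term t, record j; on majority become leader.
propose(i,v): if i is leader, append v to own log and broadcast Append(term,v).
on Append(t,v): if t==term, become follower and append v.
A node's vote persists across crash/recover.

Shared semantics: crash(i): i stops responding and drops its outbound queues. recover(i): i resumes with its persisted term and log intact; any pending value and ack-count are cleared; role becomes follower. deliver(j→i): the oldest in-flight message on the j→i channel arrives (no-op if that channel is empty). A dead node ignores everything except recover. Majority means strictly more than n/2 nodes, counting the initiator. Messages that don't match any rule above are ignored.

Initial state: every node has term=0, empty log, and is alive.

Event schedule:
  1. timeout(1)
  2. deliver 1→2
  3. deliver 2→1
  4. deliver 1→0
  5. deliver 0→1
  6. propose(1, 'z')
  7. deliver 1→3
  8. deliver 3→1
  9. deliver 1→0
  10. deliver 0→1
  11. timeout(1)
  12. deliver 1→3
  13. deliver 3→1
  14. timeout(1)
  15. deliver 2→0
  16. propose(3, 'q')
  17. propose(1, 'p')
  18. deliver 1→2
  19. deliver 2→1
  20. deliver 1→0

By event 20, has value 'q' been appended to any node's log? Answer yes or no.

step 1 timeout(1): 1={cand,t=1,log=-}
step 2 deliver 1→2: 2={foll,t=1,log=-}
step 3 deliver 2→1: —
step 4 deliver 1→0: 0={foll,t=1,log=-}
step 5 deliver 0→1: 1={lead,t=1,log=-}
step 6 propose(1,'z'): 1={lead,t=1,log=z}
step 7 deliver 1→3: 3={foll,t=1,log=-}
step 8 deliver 3→1: —
step 9 deliver 1→0: 0={foll,t=1,log=z}
step 10 deliver 0→1: —
step 11 timeout(1): 1={cand,t=2,log=z}
step 12 deliver 1→3: 3={foll,t=1,log=z}
step 13 deliver 3→1: —
step 14 timeout(1): 1={cand,t=3,log=z}
step 15 deliver 2→0: —
step 16 propose(3,'q'): —
step 17 propose(1,'p'): —
step 18 deliver 1→2: 2={foll,t=1,log=z}
step 19 deliver 2→1: —
step 20 deliver 1→0: 0={foll,t=2,log=z}

no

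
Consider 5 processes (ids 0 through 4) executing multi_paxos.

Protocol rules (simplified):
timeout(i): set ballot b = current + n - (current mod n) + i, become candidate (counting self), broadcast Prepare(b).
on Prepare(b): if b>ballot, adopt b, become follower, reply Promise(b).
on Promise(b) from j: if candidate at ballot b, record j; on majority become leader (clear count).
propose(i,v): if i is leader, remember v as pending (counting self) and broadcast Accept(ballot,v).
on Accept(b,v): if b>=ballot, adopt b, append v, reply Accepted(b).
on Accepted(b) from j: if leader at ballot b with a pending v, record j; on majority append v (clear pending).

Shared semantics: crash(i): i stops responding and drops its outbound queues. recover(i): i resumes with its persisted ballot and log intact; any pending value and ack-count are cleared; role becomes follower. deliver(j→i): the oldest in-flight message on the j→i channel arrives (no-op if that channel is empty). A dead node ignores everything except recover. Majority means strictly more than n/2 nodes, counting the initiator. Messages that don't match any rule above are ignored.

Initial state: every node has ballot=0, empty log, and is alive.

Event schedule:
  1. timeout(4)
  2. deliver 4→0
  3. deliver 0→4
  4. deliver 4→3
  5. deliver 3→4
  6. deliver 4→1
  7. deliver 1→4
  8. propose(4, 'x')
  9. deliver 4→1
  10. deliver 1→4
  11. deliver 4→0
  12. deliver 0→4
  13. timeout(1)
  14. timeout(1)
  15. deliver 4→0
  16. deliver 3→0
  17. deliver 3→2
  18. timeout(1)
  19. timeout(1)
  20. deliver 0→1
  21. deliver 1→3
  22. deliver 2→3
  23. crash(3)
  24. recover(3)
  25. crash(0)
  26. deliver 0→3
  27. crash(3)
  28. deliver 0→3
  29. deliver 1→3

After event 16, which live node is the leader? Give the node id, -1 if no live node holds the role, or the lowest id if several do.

4

e1 timeout(4): 4[cand,b=9,-]
e2 deliver 4→0: 0[foll,b=9,-]
e3 deliver 0→4: ·
e4 deliver 4→3: 3[foll,b=9,-]
e5 deliver 3→4: 4[lead,b=9,-]
e6 deliver 4→1: 1[foll,b=9,-]
e7 deliver 1→4: ·
e8 propose(4,'x'): ·
e9 deliver 4→1: 1[foll,b=9,x]
e10 deliver 1→4: ·
e11 deliver 4→0: 0[foll,b=9,x]
e12 deliver 0→4: 4[lead,b=9,x]
e13 timeout(1): 1[cand,b=11,x]
e14 timeout(1): 1[cand,b=16,x]
e15 deliver 4→0: ·
e16 deliver 3→0: ·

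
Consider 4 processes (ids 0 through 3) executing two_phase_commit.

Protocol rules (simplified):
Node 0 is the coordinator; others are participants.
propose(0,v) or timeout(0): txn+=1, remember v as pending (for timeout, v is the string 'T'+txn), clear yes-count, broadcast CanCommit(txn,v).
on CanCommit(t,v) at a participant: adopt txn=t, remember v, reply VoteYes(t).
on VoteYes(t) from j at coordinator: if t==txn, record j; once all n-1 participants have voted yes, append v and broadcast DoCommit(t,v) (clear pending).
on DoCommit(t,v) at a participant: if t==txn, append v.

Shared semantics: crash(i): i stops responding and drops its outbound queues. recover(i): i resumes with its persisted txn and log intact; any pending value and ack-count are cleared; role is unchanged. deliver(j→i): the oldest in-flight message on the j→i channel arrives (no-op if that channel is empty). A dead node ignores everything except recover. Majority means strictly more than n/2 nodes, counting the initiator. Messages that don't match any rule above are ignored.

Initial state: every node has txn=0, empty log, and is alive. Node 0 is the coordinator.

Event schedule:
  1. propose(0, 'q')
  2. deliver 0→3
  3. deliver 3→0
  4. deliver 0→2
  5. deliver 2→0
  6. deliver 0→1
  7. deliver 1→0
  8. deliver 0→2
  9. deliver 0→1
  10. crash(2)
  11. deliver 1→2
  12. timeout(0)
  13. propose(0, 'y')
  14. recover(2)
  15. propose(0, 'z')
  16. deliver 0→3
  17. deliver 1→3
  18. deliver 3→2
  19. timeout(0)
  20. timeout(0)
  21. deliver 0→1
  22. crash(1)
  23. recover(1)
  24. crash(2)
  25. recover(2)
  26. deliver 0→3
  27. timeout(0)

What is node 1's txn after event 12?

1

1. propose(0,'q'):  <0:coor t1 ->
2. deliver 0→3:  <3:part t1 ->
3. deliver 3→0:  nop
4. deliver 0→2:  <2:part t1 ->
5. deliver 2→0:  nop
6. deliver 0→1:  <1:part t1 ->
7. deliver 1→0:  <0:coor t1 q>
8. deliver 0→2:  <2:part t1 q>
9. deliver 0→1:  <1:part t1 q>
10. crash(2):  <2:✗part t1 q>
11. deliver 1→2:  nop
12. timeout(0):  <0:coor t2 q>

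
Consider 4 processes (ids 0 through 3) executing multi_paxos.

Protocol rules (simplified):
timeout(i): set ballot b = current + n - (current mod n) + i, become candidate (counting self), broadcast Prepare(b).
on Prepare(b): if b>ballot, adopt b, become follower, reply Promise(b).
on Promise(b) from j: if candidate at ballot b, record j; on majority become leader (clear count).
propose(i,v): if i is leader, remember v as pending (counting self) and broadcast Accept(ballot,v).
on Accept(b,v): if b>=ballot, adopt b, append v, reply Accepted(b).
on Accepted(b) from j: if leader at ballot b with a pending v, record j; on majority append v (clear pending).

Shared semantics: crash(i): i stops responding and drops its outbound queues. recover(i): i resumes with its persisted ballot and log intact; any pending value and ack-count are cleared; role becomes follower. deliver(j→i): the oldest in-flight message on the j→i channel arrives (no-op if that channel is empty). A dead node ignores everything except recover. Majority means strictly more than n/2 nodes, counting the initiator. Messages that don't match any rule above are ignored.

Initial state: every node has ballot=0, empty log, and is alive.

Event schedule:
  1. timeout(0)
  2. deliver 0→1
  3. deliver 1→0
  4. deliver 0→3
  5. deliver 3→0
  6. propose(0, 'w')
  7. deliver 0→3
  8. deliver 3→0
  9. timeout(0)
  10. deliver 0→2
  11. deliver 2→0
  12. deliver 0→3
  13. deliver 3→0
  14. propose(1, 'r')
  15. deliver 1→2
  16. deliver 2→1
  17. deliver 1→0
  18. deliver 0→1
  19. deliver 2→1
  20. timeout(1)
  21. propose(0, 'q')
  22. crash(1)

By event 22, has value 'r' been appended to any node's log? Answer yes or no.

no

1. timeout(0):  <0:cand b4 ->
2. deliver 0→1:  <1:foll b4 ->
3. deliver 1→0:  nop
4. deliver 0→3:  <3:foll b4 ->
5. deliver 3→0:  <0:lead b4 ->
6. propose(0,'w'):  nop
7. deliver 0→3:  <3:foll b4 w>
8. deliver 3→0:  nop
9. timeout(0):  <0:cand b8 ->
10. deliver 0→2:  <2:foll b4 ->
11. deliver 2→0:  nop
12. deliver 0→3:  <3:foll b8 w>
13. deliver 3→0:  nop
14. propose(1,'r'):  nop
15. deliver 1→2:  nop
16. deliver 2→1:  nop
17. deliver 1→0:  nop
18. deliver 0→1:  <1:foll b4 w>
19. deliver 2→1:  nop
20. timeout(1):  <1:cand b9 w>
21. propose(0,'q'):  nop
22. crash(1):  <1:✗cand b9 w>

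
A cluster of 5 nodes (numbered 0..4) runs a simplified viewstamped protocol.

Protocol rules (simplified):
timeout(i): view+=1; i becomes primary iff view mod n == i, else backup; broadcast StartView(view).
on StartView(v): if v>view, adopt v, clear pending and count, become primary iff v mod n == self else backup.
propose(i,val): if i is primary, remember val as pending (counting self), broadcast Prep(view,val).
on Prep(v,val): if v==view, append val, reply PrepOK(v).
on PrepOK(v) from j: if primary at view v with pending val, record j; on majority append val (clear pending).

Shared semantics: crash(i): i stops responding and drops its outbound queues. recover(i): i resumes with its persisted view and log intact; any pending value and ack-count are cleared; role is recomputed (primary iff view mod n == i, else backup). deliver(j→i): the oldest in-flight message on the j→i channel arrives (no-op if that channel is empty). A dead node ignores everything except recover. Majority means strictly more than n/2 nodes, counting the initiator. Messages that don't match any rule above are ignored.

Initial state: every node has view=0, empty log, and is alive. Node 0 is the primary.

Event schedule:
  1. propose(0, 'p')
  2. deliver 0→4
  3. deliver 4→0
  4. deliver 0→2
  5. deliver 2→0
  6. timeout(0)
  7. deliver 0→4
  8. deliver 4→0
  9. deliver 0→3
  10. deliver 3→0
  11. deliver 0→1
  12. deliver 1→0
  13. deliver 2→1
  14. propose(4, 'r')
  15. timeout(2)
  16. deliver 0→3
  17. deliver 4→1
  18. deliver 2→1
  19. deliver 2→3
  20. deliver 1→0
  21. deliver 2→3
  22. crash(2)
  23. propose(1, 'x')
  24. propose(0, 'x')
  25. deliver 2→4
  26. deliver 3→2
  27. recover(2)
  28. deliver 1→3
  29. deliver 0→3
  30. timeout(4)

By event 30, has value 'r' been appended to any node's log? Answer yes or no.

no

step 1 propose(0,'p'): —
step 2 deliver 0→4: 4={back,v=0,log=p}
step 3 deliver 4→0: —
step 4 deliver 0→2: 2={back,v=0,log=p}
step 5 deliver 2→0: 0={prim,v=0,log=p}
step 6 timeout(0): 0={back,v=1,log=p}
step 7 deliver 0→4: 4={back,v=1,log=p}
step 8 deliver 4→0: —
step 9 deliver 0→3: 3={back,v=0,log=p}
step 10 deliver 3→0: —
step 11 deliver 0→1: 1={back,v=0,log=p}
step 12 deliver 1→0: —
step 13 deliver 2→1: —
step 14 propose(4,'r'): —
step 15 timeout(2): 2={back,v=1,log=p}
step 16 deliver 0→3: 3={back,v=1,log=p}
step 17 deliver 4→1: —
step 18 deliver 2→1: 1={prim,v=1,log=p}
step 19 deliver 2→3: —
step 20 deliver 1→0: —
step 21 deliver 2→3: —
step 22 crash(2): 2={✗back,v=1,log=p}
step 23 propose(1,'x'): —
step 24 propose(0,'x'): —
step 25 deliver 2→4: —
step 26 deliver 3→2: —
step 27 recover(2): 2={back,v=1,log=p}
step 28 deliver 1→3: 3={back,v=1,log=p,x}
step 29 deliver 0→3: —
step 30 timeout(4): 4={back,v=2,log=p}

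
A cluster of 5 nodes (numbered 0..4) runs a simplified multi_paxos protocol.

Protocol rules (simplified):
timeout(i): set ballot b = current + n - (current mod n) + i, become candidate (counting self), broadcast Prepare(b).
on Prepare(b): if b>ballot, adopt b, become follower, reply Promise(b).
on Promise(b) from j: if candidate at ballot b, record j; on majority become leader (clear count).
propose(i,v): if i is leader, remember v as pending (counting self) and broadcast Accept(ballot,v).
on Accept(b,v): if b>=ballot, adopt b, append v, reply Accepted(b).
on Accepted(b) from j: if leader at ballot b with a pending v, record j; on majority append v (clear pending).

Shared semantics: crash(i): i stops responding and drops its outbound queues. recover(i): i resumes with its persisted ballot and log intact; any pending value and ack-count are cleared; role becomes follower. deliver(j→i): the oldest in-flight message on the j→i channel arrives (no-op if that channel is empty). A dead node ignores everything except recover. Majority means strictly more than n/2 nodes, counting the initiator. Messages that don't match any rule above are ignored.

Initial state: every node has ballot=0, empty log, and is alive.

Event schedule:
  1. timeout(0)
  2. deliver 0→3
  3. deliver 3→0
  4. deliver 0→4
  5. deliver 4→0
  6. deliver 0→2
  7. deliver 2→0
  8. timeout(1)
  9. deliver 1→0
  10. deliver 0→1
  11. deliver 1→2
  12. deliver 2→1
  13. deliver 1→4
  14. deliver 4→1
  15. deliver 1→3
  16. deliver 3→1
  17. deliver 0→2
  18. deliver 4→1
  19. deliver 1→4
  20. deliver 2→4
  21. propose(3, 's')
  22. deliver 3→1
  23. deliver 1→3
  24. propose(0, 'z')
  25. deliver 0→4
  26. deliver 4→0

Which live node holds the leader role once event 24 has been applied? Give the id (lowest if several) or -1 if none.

after 1 — timeout(0): n0:cand/b5/[-]
after 2 — deliver 0→3: n3:foll/b5/[-]
after 3 — deliver 3→0: ·
after 4 — deliver 0→4: n4:foll/b5/[-]
after 5 — deliver 4→0: n0:lead/b5/[-]
after 6 — deliver 0→2: n2:foll/b5/[-]
after 7 — deliver 2→0: ·
after 8 — timeout(1): n1:cand/b6/[-]
after 9 — deliver 1→0: n0:foll/b6/[-]
after 10 — deliver 0→1: ·
after 11 — deliver 1→2: n2:foll/b6/[-]
after 12 — deliver 2→1: ·
after 13 — deliver 1→4: n4:foll/b6/[-]
after 14 — deliver 4→1: n1:lead/b6/[-]
after 15 — deliver 1→3: n3:foll/b6/[-]
after 16 — deliver 3→1: ·
after 17 — deliver 0→2: ·
after 18 — deliver 4→1: ·
after 19 — deliver 1→4: ·
after 20 — deliver 2→4: ·
after 21 — propose(3,'s'): ·
after 22 — deliver 3→1: ·
after 23 — deliver 1→3: ·
after 24 — propose(0,'z'): ·

1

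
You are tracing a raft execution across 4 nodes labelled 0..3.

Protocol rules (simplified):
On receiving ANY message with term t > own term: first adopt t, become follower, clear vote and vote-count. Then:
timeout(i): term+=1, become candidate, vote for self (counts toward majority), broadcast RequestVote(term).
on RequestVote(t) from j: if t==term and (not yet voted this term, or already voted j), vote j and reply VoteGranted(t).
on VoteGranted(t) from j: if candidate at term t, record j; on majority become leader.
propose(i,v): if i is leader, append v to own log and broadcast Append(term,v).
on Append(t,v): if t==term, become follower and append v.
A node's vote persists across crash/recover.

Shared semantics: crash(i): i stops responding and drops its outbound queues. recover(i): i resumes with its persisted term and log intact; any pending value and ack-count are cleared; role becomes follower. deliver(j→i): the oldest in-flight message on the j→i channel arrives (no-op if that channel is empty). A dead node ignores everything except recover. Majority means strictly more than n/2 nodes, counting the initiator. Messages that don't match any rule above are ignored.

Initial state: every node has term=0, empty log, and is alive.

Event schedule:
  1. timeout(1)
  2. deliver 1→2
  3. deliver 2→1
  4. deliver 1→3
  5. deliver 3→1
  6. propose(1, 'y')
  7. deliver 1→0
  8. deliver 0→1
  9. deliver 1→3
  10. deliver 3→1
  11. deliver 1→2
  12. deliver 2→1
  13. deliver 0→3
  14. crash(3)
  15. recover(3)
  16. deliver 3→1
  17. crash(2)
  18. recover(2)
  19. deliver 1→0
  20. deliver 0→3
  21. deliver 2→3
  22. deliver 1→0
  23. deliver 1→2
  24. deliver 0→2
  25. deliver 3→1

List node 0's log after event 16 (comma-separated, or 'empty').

empty

[1] timeout(1) → N1(cand t1 [-])
[2] deliver 1→2 → N2(foll t1 [-])
[3] deliver 2→1 → ∅
[4] deliver 1→3 → N3(foll t1 [-])
[5] deliver 3→1 → N1(lead t1 [-])
[6] propose(1,'y') → N1(lead t1 [y])
[7] deliver 1→0 → N0(foll t1 [-])
[8] deliver 0→1 → ∅
[9] deliver 1→3 → N3(foll t1 [y])
[10] deliver 3→1 → ∅
[11] deliver 1→2 → N2(foll t1 [y])
[12] deliver 2→1 → ∅
[13] deliver 0→3 → ∅
[14] crash(3) → N3(✗foll t1 [y])
[15] recover(3) → N3(foll t1 [y])
[16] deliver 3→1 → ∅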